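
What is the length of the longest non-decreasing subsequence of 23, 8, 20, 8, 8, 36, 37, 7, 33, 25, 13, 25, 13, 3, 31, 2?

6

Scanning left to right, the best length ending at each element is: 23→1, 8→1, 20→2, 8→2, 8→3, 36→4, 37→5, 7→1, 33→4, 25→4, 13→4, 25→5, 13→5, 3→1, 31→6, 2→1.
So the longest non-decreasing subsequence has length 6, e.g. 8, 8, 8, 25, 25, 31.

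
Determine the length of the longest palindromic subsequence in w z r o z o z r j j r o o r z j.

12

One longest palindromic subsequence is zroorjjroorz (positions 2,3,4,6,8,9,10,11,12,13,14,15); it reads the same forward and backward, and the interval DP gives dp[1][16] = 12.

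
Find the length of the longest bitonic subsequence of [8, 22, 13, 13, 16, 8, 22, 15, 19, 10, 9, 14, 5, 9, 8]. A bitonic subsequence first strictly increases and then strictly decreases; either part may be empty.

8

One longest bitonic subsequence is 8, 13, 16, 22, 19, 14, 9, 8 (positions 1,3,5,7,9,12,14,15): it rises to 22 then falls. Length 8 is optimal.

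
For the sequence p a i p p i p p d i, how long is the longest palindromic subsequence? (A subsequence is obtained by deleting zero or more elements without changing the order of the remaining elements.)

7

Using dp[i][j] = 2 + dp[i+1][j−1] if the ends match, else max(dp[i+1][j], dp[i][j−1]):
dp[1][10] = 7. A witness is ippippi at positions 3,4,5,6,7,8,10.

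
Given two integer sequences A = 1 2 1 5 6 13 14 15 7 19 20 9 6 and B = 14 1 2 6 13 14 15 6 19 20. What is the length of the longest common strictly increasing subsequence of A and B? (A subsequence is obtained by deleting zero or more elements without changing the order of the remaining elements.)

8

For each value that appears in both, track the longest common increasing run ending there.
The best achievable length is 8; one witness is 1, 2, 6, 13, 14, 15, 19, 20 (A-positions 1,2,5,6,7,8,10,11, B-positions 2,3,4,5,6,7,9,10).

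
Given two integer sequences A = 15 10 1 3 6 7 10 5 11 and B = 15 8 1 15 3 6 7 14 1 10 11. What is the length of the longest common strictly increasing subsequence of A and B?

6

A longest common strictly increasing subsequence is 1, 3, 6, 7, 10, 11 (length 6); it appears in order in both A and B, and no longer such subsequence exists.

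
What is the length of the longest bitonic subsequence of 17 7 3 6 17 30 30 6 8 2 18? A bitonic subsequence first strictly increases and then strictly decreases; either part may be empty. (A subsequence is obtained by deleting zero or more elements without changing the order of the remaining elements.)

One longest bitonic subsequence is 3, 6, 17, 30, 8, 2 (positions 3,4,5,6,9,10): it rises to 30 then falls. Length 6 is optimal.

6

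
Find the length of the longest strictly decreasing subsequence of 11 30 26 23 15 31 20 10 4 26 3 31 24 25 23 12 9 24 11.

Scanning left to right, the best length ending at each element is: 11→1, 30→1, 26→2, 23→3, 15→4, 31→1, 20→4, 10→5, 4→6, 26→2, 3→7, 31→1, 24→3, 25→3, 23→4, 12→5, 9→6, 24→4, 11→6.
So the longest decreasing subsequence has length 7, e.g. 30, 26, 23, 15, 10, 4, 3.

7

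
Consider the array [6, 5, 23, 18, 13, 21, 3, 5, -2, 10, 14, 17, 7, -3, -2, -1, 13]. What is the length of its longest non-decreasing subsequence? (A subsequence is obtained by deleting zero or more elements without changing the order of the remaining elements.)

Scanning left to right, the best length ending at each element is: 6→1, 5→1, 23→2, 18→2, 13→2, 21→3, 3→1, 5→2, -2→1, 10→3, 14→4, 17→5, 7→3, -3→1, -2→2, -1→3, 13→4.
So the longest non-decreasing subsequence has length 5, e.g. 5, 5, 10, 14, 17.

5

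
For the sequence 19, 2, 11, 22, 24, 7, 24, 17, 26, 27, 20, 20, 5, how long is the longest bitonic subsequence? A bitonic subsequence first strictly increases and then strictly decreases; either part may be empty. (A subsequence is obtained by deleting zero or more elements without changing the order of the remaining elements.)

One longest bitonic subsequence is 2, 11, 22, 24, 26, 27, 20, 5 (positions 2,3,4,5,9,10,12,13): it rises to 27 then falls. Length 8 is optimal.

8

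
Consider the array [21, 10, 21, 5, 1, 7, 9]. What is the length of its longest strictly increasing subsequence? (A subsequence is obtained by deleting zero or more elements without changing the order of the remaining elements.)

3

Scanning left to right, the best length ending at each element is: 21→1, 10→1, 21→2, 5→1, 1→1, 7→2, 9→3.
So the longest increasing subsequence has length 3, e.g. 5, 7, 9.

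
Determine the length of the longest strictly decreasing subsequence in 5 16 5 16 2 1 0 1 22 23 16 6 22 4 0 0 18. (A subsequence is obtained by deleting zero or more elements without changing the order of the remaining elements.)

5

Let dp[i] be the longest decreasing subsequence ending at position i. Then dp = [1, 1, 2, 1, 3, 4, 5, 4, 1, 1, 2, 3, 2, 4, 5, 5, 3].
The maximum is 5; one witness is 16, 5, 2, 1, 0 at positions 2,3,5,6,7.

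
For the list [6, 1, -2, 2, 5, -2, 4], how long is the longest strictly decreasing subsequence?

3

Let dp[i] be the longest decreasing subsequence ending at position i. Then dp = [1, 2, 3, 2, 2, 3, 3].
The maximum is 3; one witness is 6, 1, -2 at positions 1,2,3.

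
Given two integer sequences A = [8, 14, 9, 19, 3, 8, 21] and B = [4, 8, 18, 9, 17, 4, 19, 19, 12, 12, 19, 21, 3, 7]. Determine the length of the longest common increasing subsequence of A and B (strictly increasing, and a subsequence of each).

4

A longest common strictly increasing subsequence is 8, 9, 19, 21 (length 4); it appears in order in both A and B, and no longer such subsequence exists.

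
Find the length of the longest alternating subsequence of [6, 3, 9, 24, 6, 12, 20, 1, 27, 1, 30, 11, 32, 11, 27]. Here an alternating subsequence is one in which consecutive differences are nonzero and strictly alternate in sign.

13

A longest alternating subsequence is 6, 3, 9, 6, 12, 1, 27, 1, 30, 11, 32, 11, 27 (positions 1,2,3,5,6,8,9,10,11,12,13,14,15); its 12 consecutive differences strictly alternate in sign, and length 13 is optimal.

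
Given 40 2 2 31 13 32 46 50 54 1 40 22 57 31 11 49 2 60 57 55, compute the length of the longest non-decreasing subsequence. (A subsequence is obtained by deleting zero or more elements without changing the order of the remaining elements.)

Let dp[i] be the longest non-decreasing subsequence ending at position i. Then dp = [1, 1, 2, 3, 3, 4, 5, 6, 7, 1, 5, 4, 8, 5, 3, 6, 3, 9, 9, 8].
The maximum is 9; one witness is 2, 2, 31, 32, 46, 50, 54, 57, 60 at positions 2,3,4,6,7,8,9,13,18.

9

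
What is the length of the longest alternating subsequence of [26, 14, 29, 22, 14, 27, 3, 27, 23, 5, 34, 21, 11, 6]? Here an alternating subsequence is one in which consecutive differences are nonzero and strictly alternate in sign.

A longest alternating subsequence is 26, 14, 29, 22, 27, 3, 27, 23, 34, 21 (positions 1,2,3,4,6,7,8,9,11,12); its 9 consecutive differences strictly alternate in sign, and length 10 is optimal.

10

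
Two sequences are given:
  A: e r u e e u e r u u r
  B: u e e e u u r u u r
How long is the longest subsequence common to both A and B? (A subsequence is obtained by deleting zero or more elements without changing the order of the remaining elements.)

8

Backtracking the LCS table gives one alignment: e (A1,B2) → e (A4,B3) → e (A5,B4) → u (A6,B6) → r (A8,B7) → u (A9,B8) → u (A10,B9) → r (A11,B10).
So the longest common subsequence has length 8.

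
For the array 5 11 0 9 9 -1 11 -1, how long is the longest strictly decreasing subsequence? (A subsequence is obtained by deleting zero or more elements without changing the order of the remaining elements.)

Let dp[i] be the longest decreasing subsequence ending at position i. Then dp = [1, 1, 2, 2, 2, 3, 1, 3].
The maximum is 3; one witness is 5, 0, -1 at positions 1,3,6.

3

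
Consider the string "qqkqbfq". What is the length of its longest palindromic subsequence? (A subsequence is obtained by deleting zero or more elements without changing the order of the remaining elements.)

5

One longest palindromic subsequence is qqkqq (positions 1,2,3,4,7); it reads the same forward and backward, and the interval DP gives dp[1][7] = 5.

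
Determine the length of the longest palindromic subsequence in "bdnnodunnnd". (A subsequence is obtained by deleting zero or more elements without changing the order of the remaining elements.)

Using dp[i][j] = 2 + dp[i+1][j−1] if the ends match, else max(dp[i+1][j], dp[i][j−1]):
dp[1][11] = 7. A witness is dnnnnnd at positions 2,3,4,8,9,10,11.

7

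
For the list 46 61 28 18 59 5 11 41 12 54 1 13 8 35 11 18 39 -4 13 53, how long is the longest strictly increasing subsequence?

7

Scanning left to right, the best length ending at each element is: 46→1, 61→2, 28→1, 18→1, 59→2, 5→1, 11→2, 41→3, 12→3, 54→4, 1→1, 13→4, 8→2, 35→5, 11→3, 18→5, 39→6, -4→1, 13→4, 53→7.
So the longest increasing subsequence has length 7, e.g. 5, 11, 12, 13, 35, 39, 53.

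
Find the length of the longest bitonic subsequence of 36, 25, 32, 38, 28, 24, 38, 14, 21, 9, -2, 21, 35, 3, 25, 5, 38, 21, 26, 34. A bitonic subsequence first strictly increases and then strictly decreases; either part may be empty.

Let inc[i] be the LIS ending at i and dec[i] the longest strictly decreasing subsequence starting at i. inc = [1, 1, 2, 3, 2, 1, 3, 1, 2, 1, 1, 2, 3, 2, 3, 3, 4, 4, 5, 6], dec = [7, 5, 6, 6, 5, 4, 4, 3, 3, 2, 1, 2, 3, 1, 2, 1, 2, 1, 1, 1].
max_i inc[i]+dec[i]−1 = 8, with one witness 25, 32, 38, 28, 24, 21, 9, 5.

8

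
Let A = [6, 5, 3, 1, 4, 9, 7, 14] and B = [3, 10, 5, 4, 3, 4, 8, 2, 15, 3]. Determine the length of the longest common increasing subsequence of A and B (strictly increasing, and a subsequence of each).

2

For each value that appears in both, track the longest common increasing run ending there.
The best achievable length is 2; one witness is 3, 4 (A-positions 3,5, B-positions 1,4).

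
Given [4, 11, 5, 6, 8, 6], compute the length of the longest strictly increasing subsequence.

4

Let dp[i] be the longest increasing subsequence ending at position i. Then dp = [1, 2, 2, 3, 4, 3].
The maximum is 4; one witness is 4, 5, 6, 8 at positions 1,3,4,5.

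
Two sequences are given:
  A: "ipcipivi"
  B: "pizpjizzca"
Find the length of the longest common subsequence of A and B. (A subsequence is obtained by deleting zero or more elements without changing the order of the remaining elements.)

4

Backtracking the LCS table gives one alignment: p (A2,B1) → i (A4,B2) → p (A5,B4) → i (A6,B6).
So the longest common subsequence has length 4.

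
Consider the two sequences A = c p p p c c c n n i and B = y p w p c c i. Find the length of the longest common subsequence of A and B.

A longest common subsequence is ppcci (length 5); the LCS DP confirms no longer common subsequence exists.

5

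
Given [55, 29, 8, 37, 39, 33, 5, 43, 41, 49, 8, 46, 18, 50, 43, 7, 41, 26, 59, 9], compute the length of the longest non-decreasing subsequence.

One longest non-decreasing subsequence is 29, 37, 39, 43, 49, 50, 59 (positions 2,4,5,8,10,14,19), of length 7; no longer one exists.

7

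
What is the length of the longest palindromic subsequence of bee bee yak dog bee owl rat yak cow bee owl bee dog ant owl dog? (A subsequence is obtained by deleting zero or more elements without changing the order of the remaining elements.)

One longest palindromic subsequence is dog owl bee owl bee owl dog (positions 4,6,10,11,12,15,16); it reads the same forward and backward, and the interval DP gives dp[1][16] = 7.

7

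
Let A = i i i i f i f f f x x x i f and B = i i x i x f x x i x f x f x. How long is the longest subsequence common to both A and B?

Backtracking the LCS table gives one alignment: i (A1,B1) → i (A2,B2) → i (A3,B4) → f (A5,B6) → i (A6,B9) → f (A7,B11) → f (A9,B13) → x (A12,B14).
So the longest common subsequence has length 8.

8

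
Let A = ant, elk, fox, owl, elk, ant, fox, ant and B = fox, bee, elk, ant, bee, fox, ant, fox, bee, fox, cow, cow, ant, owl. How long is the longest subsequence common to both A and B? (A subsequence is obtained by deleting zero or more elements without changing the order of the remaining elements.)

5

A longest common subsequence is ant, fox, ant, fox, ant (length 5); the LCS DP confirms no longer common subsequence exists.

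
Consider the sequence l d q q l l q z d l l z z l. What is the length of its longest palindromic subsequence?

Using dp[i][j] = 2 + dp[i+1][j−1] if the ends match, else max(dp[i+1][j], dp[i][j−1]):
dp[1][14] = 8. A witness is ldqllqdl at positions 1,2,4,5,6,7,9,14.

8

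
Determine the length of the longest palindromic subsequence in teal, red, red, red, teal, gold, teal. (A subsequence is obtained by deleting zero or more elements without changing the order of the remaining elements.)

5

One longest palindromic subsequence is teal red red red teal (positions 1,2,3,4,7); it reads the same forward and backward, and the interval DP gives dp[1][7] = 5.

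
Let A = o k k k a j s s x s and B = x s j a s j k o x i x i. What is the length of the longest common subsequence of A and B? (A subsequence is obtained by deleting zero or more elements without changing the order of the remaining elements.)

3

A longest common subsequence is ajx (length 3); the LCS DP confirms no longer common subsequence exists.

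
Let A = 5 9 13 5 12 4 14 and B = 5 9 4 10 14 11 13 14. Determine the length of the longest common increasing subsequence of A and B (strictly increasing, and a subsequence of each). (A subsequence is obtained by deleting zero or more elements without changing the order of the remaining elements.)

4

For each value that appears in both, track the longest common increasing run ending there.
The best achievable length is 4; one witness is 5, 9, 13, 14 (A-positions 1,2,3,7, B-positions 1,2,7,8).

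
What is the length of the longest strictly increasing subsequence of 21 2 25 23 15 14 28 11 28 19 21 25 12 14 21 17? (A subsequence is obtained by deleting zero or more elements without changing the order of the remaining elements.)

Scanning left to right, the best length ending at each element is: 21→1, 2→1, 25→2, 23→2, 15→2, 14→2, 28→3, 11→2, 28→3, 19→3, 21→4, 25→5, 12→3, 14→4, 21→5, 17→5.
So the longest increasing subsequence has length 5, e.g. 2, 15, 19, 21, 25.

5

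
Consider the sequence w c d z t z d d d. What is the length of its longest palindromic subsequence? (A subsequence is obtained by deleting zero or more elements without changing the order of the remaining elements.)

Using dp[i][j] = 2 + dp[i+1][j−1] if the ends match, else max(dp[i+1][j], dp[i][j−1]):
dp[1][9] = 5. A witness is dztzd at positions 3,4,5,6,9.

5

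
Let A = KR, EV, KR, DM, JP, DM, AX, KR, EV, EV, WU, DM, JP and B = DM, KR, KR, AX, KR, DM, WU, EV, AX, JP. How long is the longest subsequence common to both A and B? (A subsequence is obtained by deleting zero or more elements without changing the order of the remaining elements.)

6

Backtracking the LCS table gives one alignment: KR (A1,B2) → KR (A3,B3) → AX (A7,B4) → KR (A8,B5) → EV (A9,B8) → JP (A13,B10).
So the longest common subsequence has length 6.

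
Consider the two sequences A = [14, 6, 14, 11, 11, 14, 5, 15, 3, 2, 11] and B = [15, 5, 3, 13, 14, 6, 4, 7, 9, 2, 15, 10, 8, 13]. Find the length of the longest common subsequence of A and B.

Backtracking the LCS table gives one alignment: 14 (A1,B5) → 6 (A2,B6) → 15 (A8,B11).
So the longest common subsequence has length 3.

3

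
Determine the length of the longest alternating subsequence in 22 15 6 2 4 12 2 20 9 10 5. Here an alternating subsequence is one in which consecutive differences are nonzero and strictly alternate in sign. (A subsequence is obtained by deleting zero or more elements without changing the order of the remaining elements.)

8

Track the best alternating length ending on an up-step vs a down-step at each position: up/down = 1/1, 1/2, 1/2, 1/2, 3/2, 3/2, 1/4, 5/2, 5/6, 7/6, 5/8.
The maximum over both is 8; one such subsequence is 22, 2, 4, 2, 20, 9, 10, 5.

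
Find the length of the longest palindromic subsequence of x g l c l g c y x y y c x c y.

7

One longest palindromic subsequence is ccyyycc (positions 4,7,8,10,11,12,14); it reads the same forward and backward, and the interval DP gives dp[1][15] = 7.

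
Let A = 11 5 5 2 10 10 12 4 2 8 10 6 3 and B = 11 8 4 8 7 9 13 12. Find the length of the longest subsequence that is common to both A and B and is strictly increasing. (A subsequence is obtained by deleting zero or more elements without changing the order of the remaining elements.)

2

For each value that appears in both, track the longest common increasing run ending there.
The best achievable length is 2; one witness is 4, 8 (A-positions 8,10, B-positions 3,4).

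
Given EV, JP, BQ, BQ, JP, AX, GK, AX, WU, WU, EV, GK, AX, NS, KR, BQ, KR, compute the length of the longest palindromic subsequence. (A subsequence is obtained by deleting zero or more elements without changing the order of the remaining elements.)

8

Using dp[i][j] = 2 + dp[i+1][j−1] if the ends match, else max(dp[i+1][j], dp[i][j−1]):
dp[1][17] = 8. A witness is BQ AX GK WU WU GK AX BQ at positions 4,6,7,9,10,12,13,16.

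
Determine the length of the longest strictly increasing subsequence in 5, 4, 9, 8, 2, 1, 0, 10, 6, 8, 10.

Scanning left to right, the best length ending at each element is: 5→1, 4→1, 9→2, 8→2, 2→1, 1→1, 0→1, 10→3, 6→2, 8→3, 10→4.
So the longest increasing subsequence has length 4, e.g. 5, 6, 8, 10.

4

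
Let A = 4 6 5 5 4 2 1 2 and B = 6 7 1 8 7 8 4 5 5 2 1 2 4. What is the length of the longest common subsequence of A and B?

A longest common subsequence is 4, 5, 5, 2, 1, 2 (length 6); the LCS DP confirms no longer common subsequence exists.

6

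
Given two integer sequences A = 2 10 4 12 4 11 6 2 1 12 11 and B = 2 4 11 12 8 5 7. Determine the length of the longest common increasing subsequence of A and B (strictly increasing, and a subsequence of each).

A longest common strictly increasing subsequence is 2, 4, 11, 12 (length 4); it appears in order in both A and B, and no longer such subsequence exists.

4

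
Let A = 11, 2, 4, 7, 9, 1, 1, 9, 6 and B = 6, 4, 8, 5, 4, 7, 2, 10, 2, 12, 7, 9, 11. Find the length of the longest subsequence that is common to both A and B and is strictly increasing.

3

A longest common strictly increasing subsequence is 4, 7, 9 (length 3); it appears in order in both A and B, and no longer such subsequence exists.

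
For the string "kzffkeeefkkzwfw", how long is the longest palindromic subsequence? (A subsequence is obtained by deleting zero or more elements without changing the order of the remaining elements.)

One longest palindromic subsequence is fkeeekf (positions 4,5,6,7,8,11,14); it reads the same forward and backward, and the interval DP gives dp[1][15] = 7.

7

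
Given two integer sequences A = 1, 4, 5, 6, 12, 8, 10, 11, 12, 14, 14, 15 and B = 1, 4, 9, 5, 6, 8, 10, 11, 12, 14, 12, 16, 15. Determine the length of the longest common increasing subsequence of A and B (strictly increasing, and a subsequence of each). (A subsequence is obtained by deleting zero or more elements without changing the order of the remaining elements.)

A longest common strictly increasing subsequence is 1, 4, 5, 6, 8, 10, 11, 12, 14, 15 (length 10); it appears in order in both A and B, and no longer such subsequence exists.

10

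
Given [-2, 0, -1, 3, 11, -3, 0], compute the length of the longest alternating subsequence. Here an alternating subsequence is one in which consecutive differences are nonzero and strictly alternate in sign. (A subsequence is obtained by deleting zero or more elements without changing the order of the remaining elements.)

Track the best alternating length ending on an up-step vs a down-step at each position: up/down = 1/1, 2/1, 2/3, 4/1, 4/1, 1/5, 6/5.
The maximum over both is 6; one such subsequence is -2, 0, -1, 3, -3, 0.

6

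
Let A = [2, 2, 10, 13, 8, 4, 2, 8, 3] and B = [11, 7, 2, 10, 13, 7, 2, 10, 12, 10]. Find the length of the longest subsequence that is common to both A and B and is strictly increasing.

For each value that appears in both, track the longest common increasing run ending there.
The best achievable length is 3; one witness is 2, 10, 13 (A-positions 1,3,4, B-positions 3,4,5).

3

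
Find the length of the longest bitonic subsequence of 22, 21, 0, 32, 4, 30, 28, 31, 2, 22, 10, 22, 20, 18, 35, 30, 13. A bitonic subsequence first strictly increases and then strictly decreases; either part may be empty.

One longest bitonic subsequence is 22, 32, 30, 28, 22, 20, 18, 13 (positions 1,4,6,7,12,13,14,17): it rises to 32 then falls. Length 8 is optimal.

8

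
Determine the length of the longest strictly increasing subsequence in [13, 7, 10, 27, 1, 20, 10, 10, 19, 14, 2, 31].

Let dp[i] be the longest increasing subsequence ending at position i. Then dp = [1, 1, 2, 3, 1, 3, 2, 2, 3, 3, 2, 4].
The maximum is 4; one witness is 7, 10, 27, 31 at positions 2,3,4,12.

4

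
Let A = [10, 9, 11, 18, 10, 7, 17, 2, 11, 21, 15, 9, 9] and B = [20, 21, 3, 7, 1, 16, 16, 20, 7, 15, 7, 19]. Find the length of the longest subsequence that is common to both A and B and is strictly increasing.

2

For each value that appears in both, track the longest common increasing run ending there.
The best achievable length is 2; one witness is 7, 15 (A-positions 6,11, B-positions 4,10).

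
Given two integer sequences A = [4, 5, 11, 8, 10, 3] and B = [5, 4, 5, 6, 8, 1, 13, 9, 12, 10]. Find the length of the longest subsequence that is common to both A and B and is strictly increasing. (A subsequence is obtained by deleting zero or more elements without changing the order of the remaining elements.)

4

For each value that appears in both, track the longest common increasing run ending there.
The best achievable length is 4; one witness is 4, 5, 8, 10 (A-positions 1,2,4,5, B-positions 2,3,5,10).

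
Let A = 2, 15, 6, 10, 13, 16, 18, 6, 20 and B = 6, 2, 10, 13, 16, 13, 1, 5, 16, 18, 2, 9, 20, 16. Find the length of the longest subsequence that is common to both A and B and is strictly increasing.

6

A longest common strictly increasing subsequence is 6, 10, 13, 16, 18, 20 (length 6); it appears in order in both A and B, and no longer such subsequence exists.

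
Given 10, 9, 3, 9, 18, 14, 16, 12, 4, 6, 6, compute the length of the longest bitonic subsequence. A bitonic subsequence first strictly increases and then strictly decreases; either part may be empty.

6

One longest bitonic subsequence is 3, 9, 18, 16, 12, 6 (positions 3,4,5,7,8,11): it rises to 18 then falls. Length 6 is optimal.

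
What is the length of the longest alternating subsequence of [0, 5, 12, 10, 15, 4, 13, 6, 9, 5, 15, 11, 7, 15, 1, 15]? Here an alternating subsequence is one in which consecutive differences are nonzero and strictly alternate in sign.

Track the best alternating length ending on an up-step vs a down-step at each position: up/down = 1/1, 2/1, 2/1, 2/3, 4/1, 2/5, 6/5, 6/7, 8/7, 6/9, 10/1, 10/11, 10/11, 12/1, 2/13, 14/1.
The maximum over both is 14; one such subsequence is 0, 12, 10, 15, 4, 13, 6, 9, 5, 15, 11, 15, 1, 15.

14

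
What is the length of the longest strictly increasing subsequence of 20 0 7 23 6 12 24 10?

4

Scanning left to right, the best length ending at each element is: 20→1, 0→1, 7→2, 23→3, 6→2, 12→3, 24→4, 10→3.
So the longest increasing subsequence has length 4, e.g. 0, 7, 23, 24.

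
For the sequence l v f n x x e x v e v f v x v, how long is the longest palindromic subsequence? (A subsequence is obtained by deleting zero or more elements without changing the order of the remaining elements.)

7

One longest palindromic subsequence is vxvfvxv (positions 2,5,9,12,13,14,15); it reads the same forward and backward, and the interval DP gives dp[1][15] = 7.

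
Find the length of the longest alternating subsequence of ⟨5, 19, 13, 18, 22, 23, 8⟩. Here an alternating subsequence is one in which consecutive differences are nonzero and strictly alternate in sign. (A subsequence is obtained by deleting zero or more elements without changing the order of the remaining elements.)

5

A longest alternating subsequence is 5, 19, 13, 18, 8 (positions 1,2,3,4,7); its 4 consecutive differences strictly alternate in sign, and length 5 is optimal.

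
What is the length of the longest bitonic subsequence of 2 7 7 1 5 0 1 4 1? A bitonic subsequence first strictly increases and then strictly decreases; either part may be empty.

Let inc[i] be the LIS ending at i and dec[i] the longest strictly decreasing subsequence starting at i. inc = [1, 2, 2, 1, 2, 1, 2, 3, 2], dec = [3, 4, 4, 2, 3, 1, 1, 2, 1].
max_i inc[i]+dec[i]−1 = 5, with one witness 2, 7, 5, 4, 1.

5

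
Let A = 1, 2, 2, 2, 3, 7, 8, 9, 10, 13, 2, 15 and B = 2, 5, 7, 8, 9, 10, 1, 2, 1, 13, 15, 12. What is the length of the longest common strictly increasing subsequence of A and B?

For each value that appears in both, track the longest common increasing run ending there.
The best achievable length is 7; one witness is 2, 7, 8, 9, 10, 13, 15 (A-positions 2,6,7,8,9,10,12, B-positions 1,3,4,5,6,10,11).

7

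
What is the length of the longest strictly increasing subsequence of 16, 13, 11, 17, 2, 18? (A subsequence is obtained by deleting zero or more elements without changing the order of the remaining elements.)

3

Scanning left to right, the best length ending at each element is: 16→1, 13→1, 11→1, 17→2, 2→1, 18→3.
So the longest increasing subsequence has length 3, e.g. 16, 17, 18.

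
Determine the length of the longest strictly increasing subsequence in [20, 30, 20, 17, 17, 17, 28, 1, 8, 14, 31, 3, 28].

One longest increasing subsequence is 1, 8, 14, 31 (positions 8,9,10,11), of length 4; no longer one exists.

4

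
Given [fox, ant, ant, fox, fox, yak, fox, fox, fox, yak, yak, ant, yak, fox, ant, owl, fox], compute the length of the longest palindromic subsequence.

11

Using dp[i][j] = 2 + dp[i+1][j−1] if the ends match, else max(dp[i+1][j], dp[i][j−1]):
dp[1][17] = 11. A witness is fox ant fox yak fox fox fox yak fox ant fox at positions 1,3,4,6,7,8,9,13,14,15,17.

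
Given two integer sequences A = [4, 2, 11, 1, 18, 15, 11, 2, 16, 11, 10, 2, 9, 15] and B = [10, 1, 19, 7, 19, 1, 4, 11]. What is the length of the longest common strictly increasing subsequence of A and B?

2

For each value that appears in both, track the longest common increasing run ending there.
The best achievable length is 2; one witness is 4, 11 (A-positions 1,3, B-positions 7,8).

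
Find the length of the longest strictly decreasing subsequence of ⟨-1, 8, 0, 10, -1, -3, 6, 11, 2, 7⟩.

4

One longest decreasing subsequence is 8, 0, -1, -3 (positions 2,3,5,6), of length 4; no longer one exists.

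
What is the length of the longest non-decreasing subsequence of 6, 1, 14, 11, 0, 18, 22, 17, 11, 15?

4

One longest non-decreasing subsequence is 6, 14, 18, 22 (positions 1,3,6,7), of length 4; no longer one exists.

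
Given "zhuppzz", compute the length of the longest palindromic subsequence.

4

One longest palindromic subsequence is zppz (positions 1,4,5,7); it reads the same forward and backward, and the interval DP gives dp[1][7] = 4.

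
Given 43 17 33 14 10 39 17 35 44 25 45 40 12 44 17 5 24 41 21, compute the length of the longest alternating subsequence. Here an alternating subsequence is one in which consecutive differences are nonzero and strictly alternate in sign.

Track the best alternating length ending on an up-step vs a down-step at each position: up/down = 1/1, 1/2, 3/2, 1/4, 1/4, 5/2, 5/6, 7/6, 7/1, 7/8, 9/1, 9/10, 5/10, 11/10, 11/12, 1/12, 13/12, 13/12, 13/14.
The maximum over both is 14; one such subsequence is 43, 17, 33, 14, 39, 17, 35, 25, 45, 40, 44, 17, 24, 21.

14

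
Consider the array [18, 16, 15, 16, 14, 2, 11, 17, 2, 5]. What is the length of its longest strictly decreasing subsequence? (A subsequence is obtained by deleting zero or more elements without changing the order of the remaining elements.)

Let dp[i] be the longest decreasing subsequence ending at position i. Then dp = [1, 2, 3, 2, 4, 5, 5, 2, 6, 6].
The maximum is 6; one witness is 18, 16, 15, 14, 11, 2 at positions 1,2,3,5,7,9.

6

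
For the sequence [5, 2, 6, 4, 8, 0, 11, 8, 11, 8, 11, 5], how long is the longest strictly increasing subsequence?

Let dp[i] be the longest increasing subsequence ending at position i. Then dp = [1, 1, 2, 2, 3, 1, 4, 3, 4, 3, 4, 3].
The maximum is 4; one witness is 5, 6, 8, 11 at positions 1,3,5,7.

4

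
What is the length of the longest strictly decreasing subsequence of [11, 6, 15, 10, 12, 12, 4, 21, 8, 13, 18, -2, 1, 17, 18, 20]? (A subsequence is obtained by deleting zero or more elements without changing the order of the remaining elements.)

4

One longest decreasing subsequence is 11, 6, 4, -2 (positions 1,2,7,12), of length 4; no longer one exists.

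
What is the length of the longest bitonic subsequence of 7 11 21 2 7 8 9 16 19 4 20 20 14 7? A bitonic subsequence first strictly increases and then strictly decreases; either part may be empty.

Let inc[i] be the LIS ending at i and dec[i] the longest strictly decreasing subsequence starting at i. inc = [1, 2, 3, 1, 2, 3, 4, 5, 6, 2, 7, 7, 5, 3], dec = [2, 3, 4, 1, 2, 2, 2, 3, 3, 1, 3, 3, 2, 1].
max_i inc[i]+dec[i]−1 = 9, with one witness 2, 7, 8, 9, 16, 19, 20, 14, 7.

9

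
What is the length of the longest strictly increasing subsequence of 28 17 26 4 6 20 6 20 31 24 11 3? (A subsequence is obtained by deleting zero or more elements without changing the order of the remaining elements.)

4

One longest increasing subsequence is 4, 6, 20, 31 (positions 4,5,6,9), of length 4; no longer one exists.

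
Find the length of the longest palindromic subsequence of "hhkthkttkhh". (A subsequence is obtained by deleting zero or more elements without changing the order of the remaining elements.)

9

One longest palindromic subsequence is hhktttkhh (positions 1,2,3,4,7,8,9,10,11); it reads the same forward and backward, and the interval DP gives dp[1][11] = 9.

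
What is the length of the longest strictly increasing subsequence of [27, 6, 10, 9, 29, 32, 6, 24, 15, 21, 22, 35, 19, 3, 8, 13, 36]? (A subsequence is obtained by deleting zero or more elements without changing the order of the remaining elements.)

7

Scanning left to right, the best length ending at each element is: 27→1, 6→1, 10→2, 9→2, 29→3, 32→4, 6→1, 24→3, 15→3, 21→4, 22→5, 35→6, 19→4, 3→1, 8→2, 13→3, 36→7.
So the longest increasing subsequence has length 7, e.g. 6, 10, 15, 21, 22, 35, 36.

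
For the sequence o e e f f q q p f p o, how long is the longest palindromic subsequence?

6

One longest palindromic subsequence is ofqqfo (positions 1,5,6,7,9,11); it reads the same forward and backward, and the interval DP gives dp[1][11] = 6.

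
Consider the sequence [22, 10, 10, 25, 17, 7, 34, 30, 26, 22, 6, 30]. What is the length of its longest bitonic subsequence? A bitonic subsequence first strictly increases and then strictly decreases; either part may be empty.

7

Let inc[i] be the LIS ending at i and dec[i] the longest strictly decreasing subsequence starting at i. inc = [1, 1, 1, 2, 2, 1, 3, 3, 3, 3, 1, 4], dec = [4, 3, 3, 4, 3, 2, 5, 4, 3, 2, 1, 1].
max_i inc[i]+dec[i]−1 = 7, with one witness 22, 25, 34, 30, 26, 22, 6.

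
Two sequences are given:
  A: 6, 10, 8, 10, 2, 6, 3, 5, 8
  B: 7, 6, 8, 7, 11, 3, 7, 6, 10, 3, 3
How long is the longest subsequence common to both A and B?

Backtracking the LCS table gives one alignment: 6 (A1,B2) → 8 (A3,B3) → 10 (A4,B9) → 3 (A7,B11).
So the longest common subsequence has length 4.

4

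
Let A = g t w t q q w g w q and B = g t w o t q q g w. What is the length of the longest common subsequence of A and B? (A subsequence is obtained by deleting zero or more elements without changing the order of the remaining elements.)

A longest common subsequence is gtwtqqgw (length 8); the LCS DP confirms no longer common subsequence exists.

8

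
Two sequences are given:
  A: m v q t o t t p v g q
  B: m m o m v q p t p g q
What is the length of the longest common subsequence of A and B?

Backtracking the LCS table gives one alignment: m (A1,B4) → v (A2,B5) → q (A3,B6) → t (A7,B8) → p (A8,B9) → g (A10,B10) → q (A11,B11).
So the longest common subsequence has length 7.

7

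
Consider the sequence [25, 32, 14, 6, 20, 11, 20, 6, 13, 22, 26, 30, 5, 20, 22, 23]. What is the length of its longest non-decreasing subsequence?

6

Scanning left to right, the best length ending at each element is: 25→1, 32→2, 14→1, 6→1, 20→2, 11→2, 20→3, 6→2, 13→3, 22→4, 26→5, 30→6, 5→1, 20→4, 22→5, 23→6.
So the longest non-decreasing subsequence has length 6, e.g. 14, 20, 20, 22, 26, 30.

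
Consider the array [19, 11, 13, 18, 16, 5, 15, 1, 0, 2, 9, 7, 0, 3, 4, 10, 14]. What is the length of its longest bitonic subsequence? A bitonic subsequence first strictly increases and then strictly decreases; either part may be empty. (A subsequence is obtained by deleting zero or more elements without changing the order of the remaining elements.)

Let inc[i] be the LIS ending at i and dec[i] the longest strictly decreasing subsequence starting at i. inc = [1, 1, 2, 3, 3, 1, 3, 1, 1, 2, 3, 3, 1, 3, 4, 5, 6], dec = [7, 4, 4, 6, 5, 3, 4, 2, 1, 2, 3, 2, 1, 1, 1, 1, 1].
max_i inc[i]+dec[i]−1 = 8, with one witness 11, 13, 18, 16, 15, 9, 7, 4.

8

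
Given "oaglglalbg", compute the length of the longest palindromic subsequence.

Using dp[i][j] = 2 + dp[i+1][j−1] if the ends match, else max(dp[i+1][j], dp[i][j−1]):
dp[1][10] = 5. A witness is glalg at positions 3,6,7,8,10.

5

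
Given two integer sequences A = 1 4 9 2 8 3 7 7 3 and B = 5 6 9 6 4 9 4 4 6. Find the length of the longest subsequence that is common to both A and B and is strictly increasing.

For each value that appears in both, track the longest common increasing run ending there.
The best achievable length is 2; one witness is 4, 9 (A-positions 2,3, B-positions 5,6).

2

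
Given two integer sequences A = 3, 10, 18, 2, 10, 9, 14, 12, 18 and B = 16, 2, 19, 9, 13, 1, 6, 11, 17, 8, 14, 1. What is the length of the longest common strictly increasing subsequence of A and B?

3

A longest common strictly increasing subsequence is 2, 9, 14 (length 3); it appears in order in both A and B, and no longer such subsequence exists.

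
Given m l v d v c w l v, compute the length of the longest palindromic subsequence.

Using dp[i][j] = 2 + dp[i+1][j−1] if the ends match, else max(dp[i+1][j], dp[i][j−1]):
dp[1][9] = 5. A witness is lvdvl at positions 2,3,4,5,8.

5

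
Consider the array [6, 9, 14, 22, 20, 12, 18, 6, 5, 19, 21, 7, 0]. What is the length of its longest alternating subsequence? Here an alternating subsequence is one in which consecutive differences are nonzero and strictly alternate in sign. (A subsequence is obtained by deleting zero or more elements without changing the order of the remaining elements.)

Track the best alternating length ending on an up-step vs a down-step at each position: up/down = 1/1, 2/1, 2/1, 2/1, 2/3, 2/3, 4/3, 1/5, 1/5, 6/3, 6/3, 6/7, 1/7.
The maximum over both is 7; one such subsequence is 6, 14, 12, 18, 6, 19, 7.

7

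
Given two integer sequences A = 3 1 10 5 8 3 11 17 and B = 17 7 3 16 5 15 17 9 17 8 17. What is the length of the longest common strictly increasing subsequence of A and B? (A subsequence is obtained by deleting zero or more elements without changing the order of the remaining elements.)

For each value that appears in both, track the longest common increasing run ending there.
The best achievable length is 4; one witness is 3, 5, 8, 17 (A-positions 1,4,5,8, B-positions 3,5,10,11).

4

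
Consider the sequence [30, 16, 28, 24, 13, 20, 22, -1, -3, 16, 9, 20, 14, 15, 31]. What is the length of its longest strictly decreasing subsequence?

Scanning left to right, the best length ending at each element is: 30→1, 16→2, 28→2, 24→3, 13→4, 20→4, 22→4, -1→5, -3→6, 16→5, 9→6, 20→5, 14→6, 15→6, 31→1.
So the longest decreasing subsequence has length 6, e.g. 30, 28, 24, 13, -1, -3.

6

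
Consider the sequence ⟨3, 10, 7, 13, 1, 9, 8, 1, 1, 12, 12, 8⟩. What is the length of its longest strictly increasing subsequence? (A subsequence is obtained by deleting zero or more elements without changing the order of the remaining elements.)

4

Scanning left to right, the best length ending at each element is: 3→1, 10→2, 7→2, 13→3, 1→1, 9→3, 8→3, 1→1, 1→1, 12→4, 12→4, 8→3.
So the longest increasing subsequence has length 4, e.g. 3, 7, 9, 12.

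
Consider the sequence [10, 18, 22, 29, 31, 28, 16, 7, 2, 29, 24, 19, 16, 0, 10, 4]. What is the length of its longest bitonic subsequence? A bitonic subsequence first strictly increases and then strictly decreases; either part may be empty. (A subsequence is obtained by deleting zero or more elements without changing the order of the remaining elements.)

One longest bitonic subsequence is 10, 18, 22, 29, 31, 29, 24, 19, 16, 10, 4 (positions 1,2,3,4,5,10,11,12,13,15,16): it rises to 31 then falls. Length 11 is optimal.

11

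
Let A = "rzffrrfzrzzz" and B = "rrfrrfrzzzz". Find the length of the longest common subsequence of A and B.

A longest common subsequence is rfrrfzzzz (length 9); the LCS DP confirms no longer common subsequence exists.

9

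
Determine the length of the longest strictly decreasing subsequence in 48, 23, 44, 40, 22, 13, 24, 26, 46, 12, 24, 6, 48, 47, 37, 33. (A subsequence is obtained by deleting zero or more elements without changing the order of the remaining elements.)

One longest decreasing subsequence is 48, 44, 40, 22, 13, 12, 6 (positions 1,3,4,5,6,10,12), of length 7; no longer one exists.

7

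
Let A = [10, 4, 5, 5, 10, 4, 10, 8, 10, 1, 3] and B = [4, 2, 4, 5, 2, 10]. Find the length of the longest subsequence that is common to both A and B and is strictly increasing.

For each value that appears in both, track the longest common increasing run ending there.
The best achievable length is 3; one witness is 4, 5, 10 (A-positions 2,3,5, B-positions 1,4,6).

3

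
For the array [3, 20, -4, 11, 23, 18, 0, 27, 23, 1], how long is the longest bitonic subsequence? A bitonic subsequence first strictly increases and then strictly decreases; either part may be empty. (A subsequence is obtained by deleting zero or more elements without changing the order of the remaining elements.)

6

Let inc[i] be the LIS ending at i and dec[i] the longest strictly decreasing subsequence starting at i. inc = [1, 2, 1, 2, 3, 3, 2, 4, 4, 3], dec = [2, 3, 1, 2, 3, 2, 1, 3, 2, 1].
max_i inc[i]+dec[i]−1 = 6, with one witness 3, 20, 23, 27, 23, 1.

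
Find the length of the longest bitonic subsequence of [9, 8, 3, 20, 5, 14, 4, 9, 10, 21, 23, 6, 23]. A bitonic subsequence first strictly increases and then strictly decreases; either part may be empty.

7

Let inc[i] be the LIS ending at i and dec[i] the longest strictly decreasing subsequence starting at i. inc = [1, 1, 1, 2, 2, 3, 2, 3, 4, 5, 6, 3, 6], dec = [4, 3, 1, 4, 2, 3, 1, 2, 2, 2, 2, 1, 1].
max_i inc[i]+dec[i]−1 = 7, with one witness 3, 5, 9, 10, 21, 23, 6.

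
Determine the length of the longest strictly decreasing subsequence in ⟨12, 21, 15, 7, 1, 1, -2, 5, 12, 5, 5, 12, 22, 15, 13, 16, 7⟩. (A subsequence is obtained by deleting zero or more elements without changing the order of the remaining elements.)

5

Let dp[i] be the longest decreasing subsequence ending at position i. Then dp = [1, 1, 2, 3, 4, 4, 5, 4, 3, 4, 4, 3, 1, 2, 3, 2, 4].
The maximum is 5; one witness is 21, 15, 7, 1, -2 at positions 2,3,4,5,7.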